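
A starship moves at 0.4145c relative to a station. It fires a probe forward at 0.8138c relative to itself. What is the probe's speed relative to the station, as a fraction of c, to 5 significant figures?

Relativistic velocity addition: u = (u' + v)/(1 + u'v/c²)
= (0.8138 + 0.4145)/(1 + 0.8138×0.4145) = 1.2283/1.337320 = 0.91848

u ≈ 0.91848c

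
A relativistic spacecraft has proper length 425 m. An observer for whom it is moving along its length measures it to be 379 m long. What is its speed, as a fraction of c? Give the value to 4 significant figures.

β ≈ 0.4525

γ = L₀/L = 425/379 = 1.12137
β = √(1 − 1/γ²) = 0.4525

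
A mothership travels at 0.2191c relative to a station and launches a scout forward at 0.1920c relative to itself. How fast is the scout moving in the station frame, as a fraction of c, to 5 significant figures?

Compose boost 2: (0.1920 + 0.2191)/(1 + 0.1920×0.2191) = 0.41110/1.042067 = 0.39450

u ≈ 0.39450c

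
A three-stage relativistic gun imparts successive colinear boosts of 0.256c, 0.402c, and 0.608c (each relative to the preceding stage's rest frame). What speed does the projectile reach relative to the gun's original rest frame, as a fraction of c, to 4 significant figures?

Compose boost 2: (0.402 + 0.256)/(1 + 0.402×0.256) = 0.6580/1.10291 = 0.596602
Compose boost 3: (0.608 + 0.596602)/(1 + 0.608×0.596602) = 1.20460/1.36273 = 0.8840

u ≈ 0.8840c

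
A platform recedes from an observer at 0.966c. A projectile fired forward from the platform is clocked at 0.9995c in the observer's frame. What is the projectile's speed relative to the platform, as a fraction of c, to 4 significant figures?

Inverse velocity addition: u' = (u − v)/(1 − uv/c²)
= (0.9995 − 0.966)/(1 − 0.9995×0.966) = 0.03350/0.0344830 = 0.9715

u' ≈ 0.9715c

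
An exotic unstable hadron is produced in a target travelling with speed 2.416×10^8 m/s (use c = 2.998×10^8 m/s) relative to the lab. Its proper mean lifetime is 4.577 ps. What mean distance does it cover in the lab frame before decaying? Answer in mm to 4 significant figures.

d ≈ 1.868 mm

β = v/c = 2.416×10^8 / 2.998×10^8 = 0.805871
γ = 1/√(1 − 0.805871²) = 1.68893
Dilated lifetime: Δt = γτ₀ = 1.68893 × 4.577 ps = 7.73022 ps
d = vΔt = 0.805871c × 7.73022 ps = 2.41600×10^8 m/s × 7.73022×10^-12 s = 1.868 mm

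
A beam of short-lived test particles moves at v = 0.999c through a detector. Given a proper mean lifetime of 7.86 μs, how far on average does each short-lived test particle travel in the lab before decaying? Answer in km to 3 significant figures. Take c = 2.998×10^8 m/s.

d ≈ 52.7 km

γ = 1/√(1 − 0.999²) = 22.366
Dilated lifetime: Δt = γτ₀ = 22.366 × 7.86 μs = 175.80 μs
d = vΔt = 0.999c × 175.80 μs = 2.9950×10^8 m/s × 0.00017580 s = 52.7 km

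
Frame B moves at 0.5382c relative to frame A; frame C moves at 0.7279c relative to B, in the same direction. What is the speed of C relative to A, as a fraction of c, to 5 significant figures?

Compose boost 2: (0.7279 + 0.5382)/(1 + 0.7279×0.5382) = 1.2661/1.391756 = 0.90971

u ≈ 0.90971c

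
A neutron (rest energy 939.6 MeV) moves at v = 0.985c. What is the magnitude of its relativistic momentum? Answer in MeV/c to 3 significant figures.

p ≈ 5360 MeV/c

γ = 1/√(1 − 0.985²) = 5.7953
p = γβm₀c = 5.7953 × 0.985 × 939.6 MeV/c = 5360 MeV/c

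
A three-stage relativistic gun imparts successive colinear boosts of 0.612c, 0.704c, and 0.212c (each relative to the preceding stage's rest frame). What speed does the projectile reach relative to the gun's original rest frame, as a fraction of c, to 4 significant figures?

Compose boost 2: (0.704 + 0.612)/(1 + 0.704×0.612) = 1.316/1.43085 = 0.919734
Compose boost 3: (0.212 + 0.919734)/(1 + 0.212×0.919734) = 1.13173/1.19498 = 0.9471

u ≈ 0.9471c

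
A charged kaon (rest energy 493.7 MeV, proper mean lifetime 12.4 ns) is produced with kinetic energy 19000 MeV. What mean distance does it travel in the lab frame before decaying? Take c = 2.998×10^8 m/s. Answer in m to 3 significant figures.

d ≈ 147 m

γ = 1 + K/(m₀c²) = 1 + 19000/493.7 = 39.485
β = √(1 − 1/γ²) = 0.99968
Dilated lifetime: γτ₀ = 39.485 × 12.4 ns = 489.61 ns
d = βc·γτ₀ = 0.99968 × (2.998×10^8 m/s) × 4.8961×10^-7 s = 147 m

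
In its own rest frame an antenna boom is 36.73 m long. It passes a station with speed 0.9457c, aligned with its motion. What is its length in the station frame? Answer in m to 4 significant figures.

γ = 1/√(1 − 0.9457²) = 3.07654
Length contraction: L = L₀/γ = 36.73/3.07654 = 11.94 m

L ≈ 11.94 m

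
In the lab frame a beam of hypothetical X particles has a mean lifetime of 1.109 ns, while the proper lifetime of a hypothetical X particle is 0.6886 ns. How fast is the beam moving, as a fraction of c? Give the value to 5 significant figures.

β ≈ 0.78387

γ = Δt/τ₀ = 1.109/0.6886 = 1.610514
β = √(1 − 1/γ²) = √(1 − 1/1.610514²) = 0.78387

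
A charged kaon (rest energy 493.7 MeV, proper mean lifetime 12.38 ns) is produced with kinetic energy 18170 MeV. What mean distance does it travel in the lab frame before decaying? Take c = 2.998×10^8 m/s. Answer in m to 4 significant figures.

d ≈ 140.3 m

γ = 1 + K/(m₀c²) = 1 + 18170/493.7 = 37.8037
β = √(1 − 1/γ²) = 0.999650
Dilated lifetime: γτ₀ = 37.8037 × 12.38 ns = 468.010 ns
d = βc·γτ₀ = 0.999650 × (2.998×10^8 m/s) × 4.68010×10^-7 s = 140.3 m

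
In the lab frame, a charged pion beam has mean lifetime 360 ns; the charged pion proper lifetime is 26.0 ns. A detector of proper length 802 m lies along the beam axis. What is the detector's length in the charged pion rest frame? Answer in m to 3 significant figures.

Time dilation ⇒ γ = Δt/τ₀ = 360/26.0 = 13.846
Length contraction: L = L₀/γ = 802/13.846 = 57.9 m

L ≈ 57.9 m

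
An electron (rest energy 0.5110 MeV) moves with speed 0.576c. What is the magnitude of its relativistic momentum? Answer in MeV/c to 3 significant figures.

γ = 1/√(1 − 0.576²) = 1.2233
p = γβm₀c = 1.2233 × 0.576 × 0.5110 MeV/c = 0.360 MeV/c

p ≈ 0.360 MeV/c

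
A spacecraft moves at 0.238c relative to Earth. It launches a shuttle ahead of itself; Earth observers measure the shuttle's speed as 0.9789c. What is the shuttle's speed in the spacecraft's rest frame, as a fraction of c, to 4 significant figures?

Inverse velocity addition: u' = (u − v)/(1 − uv/c²)
= (0.9789 − 0.238)/(1 − 0.9789×0.238) = 0.7409/0.767022 = 0.9659

u' ≈ 0.9659c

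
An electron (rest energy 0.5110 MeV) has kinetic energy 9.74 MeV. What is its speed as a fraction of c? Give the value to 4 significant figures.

γ = 1 + K/(m₀c²) = 1 + 9.74/0.5110 = 20.0607
β = √(1 − 1/γ²) = 0.9988

β ≈ 0.9988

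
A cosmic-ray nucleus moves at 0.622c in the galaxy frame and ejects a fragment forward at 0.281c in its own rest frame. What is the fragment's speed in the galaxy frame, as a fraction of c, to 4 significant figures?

u ≈ 0.7687c

Compose boost 2: (0.281 + 0.622)/(1 + 0.281×0.622) = 0.9030/1.17478 = 0.7687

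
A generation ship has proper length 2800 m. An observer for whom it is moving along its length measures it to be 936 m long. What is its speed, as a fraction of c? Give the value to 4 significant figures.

β ≈ 0.9425

γ = L₀/L = 2800/936 = 2.99145
β = √(1 − 1/γ²) = 0.9425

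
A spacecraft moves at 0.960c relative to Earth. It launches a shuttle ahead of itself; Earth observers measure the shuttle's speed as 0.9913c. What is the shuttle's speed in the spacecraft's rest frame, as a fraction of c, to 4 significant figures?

Inverse velocity addition: u' = (u − v)/(1 − uv/c²)
= (0.9913 − 0.960)/(1 − 0.9913×0.960) = 0.03130/0.0483520 = 0.6473

u' ≈ 0.6473c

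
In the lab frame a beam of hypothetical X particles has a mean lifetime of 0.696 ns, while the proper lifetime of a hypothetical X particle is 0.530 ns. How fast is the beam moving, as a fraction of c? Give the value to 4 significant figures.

γ = Δt/τ₀ = 0.696/0.530 = 1.31321
β = √(1 − 1/γ²) = √(1 − 1/1.31321²) = 0.6482

β ≈ 0.6482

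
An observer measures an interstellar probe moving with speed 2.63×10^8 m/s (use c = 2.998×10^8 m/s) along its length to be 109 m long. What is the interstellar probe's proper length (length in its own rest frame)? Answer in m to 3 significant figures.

β = v/c = 2.63×10^8 / 2.998×10^8 = 0.87725
γ = 1/√(1 − 0.87725²) = 2.0832
L₀ = γL = 2.0832 × 109 = 227 m

L₀ ≈ 227 m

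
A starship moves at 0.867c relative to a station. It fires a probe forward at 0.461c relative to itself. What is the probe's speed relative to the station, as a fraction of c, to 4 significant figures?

Relativistic velocity addition: u = (u' + v)/(1 + u'v/c²)
= (0.461 + 0.867)/(1 + 0.461×0.867) = 1.328/1.39969 = 0.9488

u ≈ 0.9488c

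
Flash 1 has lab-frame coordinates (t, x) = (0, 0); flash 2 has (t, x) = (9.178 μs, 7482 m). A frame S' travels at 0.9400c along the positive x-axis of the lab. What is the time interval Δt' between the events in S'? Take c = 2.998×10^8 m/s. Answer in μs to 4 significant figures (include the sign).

γ = 1/√(1 − 0.9400²) = 2.93105
Δt' = γ(Δt − vΔx/c²) = 2.93105 × (9.178 μs − 0.9400×7482 m / (2.998×10^8 m/s))
= 2.93105 × (-14.2812 μs) = -41.86 μs

Δt' ≈ -41.86 μs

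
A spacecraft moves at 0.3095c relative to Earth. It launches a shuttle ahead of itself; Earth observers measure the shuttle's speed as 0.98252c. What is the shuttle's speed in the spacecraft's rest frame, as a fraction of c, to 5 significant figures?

u' ≈ 0.96711c

Inverse velocity addition: u' = (u − v)/(1 − uv/c²)
= (0.98252 − 0.3095)/(1 − 0.98252×0.3095) = 0.67302/0.6959101 = 0.96711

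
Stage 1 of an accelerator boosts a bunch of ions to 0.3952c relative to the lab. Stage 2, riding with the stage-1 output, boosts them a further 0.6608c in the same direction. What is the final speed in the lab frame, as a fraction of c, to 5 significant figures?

u ≈ 0.83733c

Compose boost 2: (0.6608 + 0.3952)/(1 + 0.6608×0.3952) = 1.0560/1.261148 = 0.83733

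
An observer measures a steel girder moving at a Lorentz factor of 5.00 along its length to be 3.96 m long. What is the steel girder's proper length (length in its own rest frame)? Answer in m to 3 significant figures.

γ = 5.00 (given)
L₀ = γL = 5.00 × 3.96 = 19.8 m

L₀ ≈ 19.8 m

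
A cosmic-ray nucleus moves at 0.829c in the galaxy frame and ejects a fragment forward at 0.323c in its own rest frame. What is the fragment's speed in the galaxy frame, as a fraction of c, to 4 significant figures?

u ≈ 0.9087c

Compose boost 2: (0.323 + 0.829)/(1 + 0.323×0.829) = 1.152/1.26777 = 0.9087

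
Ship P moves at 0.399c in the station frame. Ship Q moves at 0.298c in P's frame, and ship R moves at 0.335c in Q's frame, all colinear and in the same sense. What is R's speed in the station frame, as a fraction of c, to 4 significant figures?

Compose boost 2: (0.298 + 0.399)/(1 + 0.298×0.399) = 0.6970/1.11890 = 0.622932
Compose boost 3: (0.335 + 0.622932)/(1 + 0.335×0.622932) = 0.957932/1.20868 = 0.7925

u ≈ 0.7925c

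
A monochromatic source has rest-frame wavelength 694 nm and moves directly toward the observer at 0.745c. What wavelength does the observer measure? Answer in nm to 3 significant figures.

λ_obs ≈ 265 nm

Relativistic Doppler: λ_obs = λ_src √((1−β)/(1+β))
= 694 × √(0.25500/1.7450) = 694 × 0.38227 = 265 nm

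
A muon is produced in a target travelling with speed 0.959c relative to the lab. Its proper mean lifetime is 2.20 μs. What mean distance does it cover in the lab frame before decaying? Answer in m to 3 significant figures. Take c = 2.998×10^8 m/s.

γ = 1/√(1 − 0.959²) = 3.5285
Dilated lifetime: Δt = γτ₀ = 3.5285 × 2.20 μs = 7.7627 μs
d = vΔt = 0.959c × 7.7627 μs = 2.8751×10^8 m/s × 7.7627×10^-6 s = 2230 m

d ≈ 2230 m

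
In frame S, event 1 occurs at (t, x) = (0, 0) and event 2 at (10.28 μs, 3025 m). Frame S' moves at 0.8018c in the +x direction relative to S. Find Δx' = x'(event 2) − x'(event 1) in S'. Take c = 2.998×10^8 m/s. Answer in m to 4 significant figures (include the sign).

Δx' ≈ 926.9 m

γ = 1/√(1 − 0.8018²) = 1.67338
Δx' = γ(Δx − vΔt) = 1.67338 × (3025 m − 0.8018×(2.998×10^8 m/s)×10.28×10^-6 s)
= 1.67338 × (553.897 m) = 926.9 m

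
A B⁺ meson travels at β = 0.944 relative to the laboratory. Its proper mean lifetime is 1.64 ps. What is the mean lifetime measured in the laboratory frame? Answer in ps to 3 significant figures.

Δt ≈ 4.97 ps

γ = 1/√(1 − 0.944²) = 3.0308
Time dilation: Δt = γτ₀ = 3.0308 × 1.64 ps = 4.97 ps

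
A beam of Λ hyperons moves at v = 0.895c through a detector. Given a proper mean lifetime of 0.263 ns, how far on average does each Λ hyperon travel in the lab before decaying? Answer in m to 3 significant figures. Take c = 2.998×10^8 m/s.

γ = 1/√(1 − 0.895²) = 2.2418
Dilated lifetime: Δt = γτ₀ = 2.2418 × 0.263 ns = 0.58960 ns
d = vΔt = 0.895c × 0.58960 ns = 2.6832×10^8 m/s × 5.8960×10^-10 s = 0.158 m

d ≈ 0.158 m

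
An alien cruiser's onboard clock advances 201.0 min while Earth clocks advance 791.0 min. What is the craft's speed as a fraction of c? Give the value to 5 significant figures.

γ = Δt/τ₀ = 791.0/201.0 = 3.935323
β = √(1 − 1/γ²) = √(1 − 1/3.935323²) = 0.96718

β ≈ 0.96718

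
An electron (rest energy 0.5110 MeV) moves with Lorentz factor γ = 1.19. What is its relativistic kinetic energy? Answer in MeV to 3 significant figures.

γ = 1.19 (given)
K = (γ − 1)m₀c² = (1.19 − 1) × 0.5110 MeV = 0.19000 × 0.5110 MeV = 0.0971 MeV

K ≈ 0.0971 MeV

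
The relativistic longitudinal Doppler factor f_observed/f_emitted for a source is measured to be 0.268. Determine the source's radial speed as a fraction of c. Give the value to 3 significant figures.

β ≈ 0.866

f_obs/f_src = √((1−β)/(1+β)) = 0.268  ⇒  (1−β)/(1+β) = 0.071824
β = |1 − D²|/(1 + D²) = |1 − 0.071824|/(1 + 0.071824) = 0.866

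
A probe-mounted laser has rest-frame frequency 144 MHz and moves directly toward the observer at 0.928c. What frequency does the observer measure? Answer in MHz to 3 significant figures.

Relativistic Doppler: f_obs = f_src √((1+β)/(1−β))
= 144 × √(1.9280/0.072000) = 144 × 5.1747 = 745 MHz

f_obs ≈ 745 MHz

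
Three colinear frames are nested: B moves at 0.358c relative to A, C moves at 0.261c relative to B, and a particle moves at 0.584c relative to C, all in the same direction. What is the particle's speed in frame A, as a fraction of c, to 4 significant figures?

Compose boost 2: (0.261 + 0.358)/(1 + 0.261×0.358) = 0.6190/1.09344 = 0.566104
Compose boost 3: (0.584 + 0.566104)/(1 + 0.584×0.566104) = 1.15010/1.33060 = 0.8643

u ≈ 0.8643c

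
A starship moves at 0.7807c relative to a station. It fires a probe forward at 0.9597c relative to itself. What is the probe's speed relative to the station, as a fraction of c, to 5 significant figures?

u ≈ 0.99495c

Relativistic velocity addition: u = (u' + v)/(1 + u'v/c²)
= (0.9597 + 0.7807)/(1 + 0.9597×0.7807) = 1.7404/1.749238 = 0.99495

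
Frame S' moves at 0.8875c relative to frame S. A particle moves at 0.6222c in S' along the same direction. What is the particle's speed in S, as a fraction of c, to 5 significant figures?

u ≈ 0.97262c

Relativistic velocity addition: u = (u' + v)/(1 + u'v/c²)
= (0.6222 + 0.8875)/(1 + 0.6222×0.8875) = 1.5097/1.552202 = 0.97262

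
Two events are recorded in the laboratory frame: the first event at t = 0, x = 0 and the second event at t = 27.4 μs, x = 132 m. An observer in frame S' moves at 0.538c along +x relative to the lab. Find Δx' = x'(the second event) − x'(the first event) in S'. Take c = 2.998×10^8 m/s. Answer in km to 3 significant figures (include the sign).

Δx' ≈ -5.09 km

γ = 1/√(1 − 0.538²) = 1.1863
Δx' = γ(Δx − vΔt) = 1.1863 × (132 m − 0.538×(2.998×10^8 m/s)×27.4×10^-6 s)
= 1.1863 × (-4287.4 m) = -5.09 km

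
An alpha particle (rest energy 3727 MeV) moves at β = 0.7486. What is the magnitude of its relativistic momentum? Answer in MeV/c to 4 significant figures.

γ = 1/√(1 − 0.7486²) = 1.50825
p = γβm₀c = 1.50825 × 0.7486 × 3727 MeV/c = 4208 MeV/c

p ≈ 4208 MeV/c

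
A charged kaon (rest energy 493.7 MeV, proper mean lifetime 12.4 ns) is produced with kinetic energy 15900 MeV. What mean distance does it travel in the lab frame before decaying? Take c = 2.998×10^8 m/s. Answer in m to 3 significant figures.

d ≈ 123 m

γ = 1 + K/(m₀c²) = 1 + 15900/493.7 = 33.206
β = √(1 − 1/γ²) = 0.99955
Dilated lifetime: γτ₀ = 33.206 × 12.4 ns = 411.75 ns
d = βc·γτ₀ = 0.99955 × (2.998×10^8 m/s) × 4.1175×10^-7 s = 123 m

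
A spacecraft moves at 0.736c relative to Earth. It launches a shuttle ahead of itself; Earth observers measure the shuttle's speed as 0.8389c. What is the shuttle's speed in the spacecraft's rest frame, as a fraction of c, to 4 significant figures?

u' ≈ 0.2690c

Inverse velocity addition: u' = (u − v)/(1 − uv/c²)
= (0.8389 − 0.736)/(1 − 0.8389×0.736) = 0.1029/0.382570 = 0.2690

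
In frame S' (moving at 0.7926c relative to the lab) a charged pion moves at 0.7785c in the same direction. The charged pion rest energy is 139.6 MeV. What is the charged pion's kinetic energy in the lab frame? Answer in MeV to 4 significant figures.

K ≈ 450.3 MeV

u_lab = (0.7785 + 0.7926)/(1 + 0.7785×0.7926) = 0.9715906
γ = 1/√(1 − 0.9715906²) = 4.22533
K = (γ − 1)m₀c² = (4.22533 − 1) × 139.6 = 3.22533 × 139.6 = 450.3 MeV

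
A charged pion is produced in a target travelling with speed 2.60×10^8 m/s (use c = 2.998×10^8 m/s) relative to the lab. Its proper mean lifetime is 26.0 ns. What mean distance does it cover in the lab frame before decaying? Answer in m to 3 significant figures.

β = v/c = 2.60×10^8 / 2.998×10^8 = 0.86724
γ = 1/√(1 − 0.86724²) = 2.0085
Dilated lifetime: Δt = γτ₀ = 2.0085 × 26.0 ns = 52.221 ns
d = vΔt = 0.86724c × 52.221 ns = 2.6000×10^8 m/s × 5.2221×10^-8 s = 13.6 m

d ≈ 13.6 m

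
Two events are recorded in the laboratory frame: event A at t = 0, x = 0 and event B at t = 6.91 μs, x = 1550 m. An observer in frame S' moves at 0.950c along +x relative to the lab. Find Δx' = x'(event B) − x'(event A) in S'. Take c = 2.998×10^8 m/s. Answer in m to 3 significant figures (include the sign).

Δx' ≈ -1340 m

γ = 1/√(1 − 0.950²) = 3.2026
Δx' = γ(Δx − vΔt) = 3.2026 × (1550 m − 0.950×(2.998×10^8 m/s)×6.91×10^-6 s)
= 3.2026 × (-418.04 m) = -1340 m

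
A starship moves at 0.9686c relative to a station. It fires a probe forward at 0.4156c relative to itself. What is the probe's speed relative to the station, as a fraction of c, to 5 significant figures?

u ≈ 0.98692c

Relativistic velocity addition: u = (u' + v)/(1 + u'v/c²)
= (0.4156 + 0.9686)/(1 + 0.4156×0.9686) = 1.3842/1.402550 = 0.98692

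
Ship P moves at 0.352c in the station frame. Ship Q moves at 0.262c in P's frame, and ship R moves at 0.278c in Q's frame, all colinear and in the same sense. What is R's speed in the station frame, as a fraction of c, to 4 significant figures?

Compose boost 2: (0.262 + 0.352)/(1 + 0.262×0.352) = 0.6140/1.09222 = 0.562156
Compose boost 3: (0.278 + 0.562156)/(1 + 0.278×0.562156) = 0.840156/1.15628 = 0.7266

u ≈ 0.7266c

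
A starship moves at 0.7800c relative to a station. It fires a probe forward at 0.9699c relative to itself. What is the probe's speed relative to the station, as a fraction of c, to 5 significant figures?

Relativistic velocity addition: u = (u' + v)/(1 + u'v/c²)
= (0.9699 + 0.7800)/(1 + 0.9699×0.7800) = 1.7499/1.756522 = 0.99623

u ≈ 0.99623c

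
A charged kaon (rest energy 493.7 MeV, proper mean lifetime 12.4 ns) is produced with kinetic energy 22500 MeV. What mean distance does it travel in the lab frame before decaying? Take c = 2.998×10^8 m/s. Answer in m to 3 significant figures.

γ = 1 + K/(m₀c²) = 1 + 22500/493.7 = 46.574
β = √(1 − 1/γ²) = 0.99977
Dilated lifetime: γτ₀ = 46.574 × 12.4 ns = 577.52 ns
d = βc·γτ₀ = 0.99977 × (2.998×10^8 m/s) × 5.7752×10^-7 s = 173 m

d ≈ 173 m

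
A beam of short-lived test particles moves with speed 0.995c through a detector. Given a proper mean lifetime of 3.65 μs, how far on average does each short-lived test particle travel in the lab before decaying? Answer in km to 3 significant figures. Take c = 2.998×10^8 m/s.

d ≈ 10.9 km

γ = 1/√(1 − 0.995²) = 10.013
Dilated lifetime: Δt = γτ₀ = 10.013 × 3.65 μs = 36.546 μs
d = vΔt = 0.995c × 36.546 μs = 2.9830×10^8 m/s × 3.6546×10^-5 s = 10.9 km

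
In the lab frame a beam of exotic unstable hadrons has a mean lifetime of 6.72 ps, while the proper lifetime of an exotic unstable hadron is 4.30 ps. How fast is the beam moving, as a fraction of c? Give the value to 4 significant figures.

γ = Δt/τ₀ = 6.72/4.30 = 1.56279
β = √(1 − 1/γ²) = √(1 − 1/1.56279²) = 0.7685

β ≈ 0.7685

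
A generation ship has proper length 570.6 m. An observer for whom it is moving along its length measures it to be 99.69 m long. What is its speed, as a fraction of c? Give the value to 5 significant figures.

γ = L₀/L = 570.6/99.69 = 5.723744
β = √(1 − 1/γ²) = 0.98462

β ≈ 0.98462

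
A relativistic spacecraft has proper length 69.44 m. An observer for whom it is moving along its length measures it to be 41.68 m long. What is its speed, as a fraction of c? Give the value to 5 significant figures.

β ≈ 0.79983

γ = L₀/L = 69.44/41.68 = 1.666027
β = √(1 − 1/γ²) = 0.79983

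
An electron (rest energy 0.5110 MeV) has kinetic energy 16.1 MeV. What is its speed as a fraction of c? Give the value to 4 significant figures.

γ = 1 + K/(m₀c²) = 1 + 16.1/0.5110 = 32.5068
β = √(1 − 1/γ²) = 0.9995

β ≈ 0.9995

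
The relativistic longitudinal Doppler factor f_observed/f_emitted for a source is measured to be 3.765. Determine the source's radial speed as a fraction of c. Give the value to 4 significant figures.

β ≈ 0.8682

f_obs/f_src = √((1+β)/(1−β)) = 3.765  ⇒  (1+β)/(1−β) = 14.1752
β = |1 − D²|/(1 + D²) = |1 − 14.1752|/(1 + 14.1752) = 0.8682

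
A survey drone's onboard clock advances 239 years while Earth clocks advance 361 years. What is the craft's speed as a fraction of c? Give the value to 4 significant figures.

γ = Δt/τ₀ = 361/239 = 1.51046
β = √(1 − 1/γ²) = √(1 − 1/1.51046²) = 0.7495

β ≈ 0.7495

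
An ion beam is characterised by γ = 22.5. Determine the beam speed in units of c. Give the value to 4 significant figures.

β ≈ 0.9990

β = √(1 − 1/γ²) = √(1 − 1/22.5²) = √(0.998025) = 0.9990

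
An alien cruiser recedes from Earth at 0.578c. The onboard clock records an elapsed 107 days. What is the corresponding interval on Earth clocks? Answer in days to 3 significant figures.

γ = 1/√(1 − 0.578²) = 1.2254
Time dilation: Δt = γτ₀ = 1.2254 × 107 days = 131 days

Δt ≈ 131 days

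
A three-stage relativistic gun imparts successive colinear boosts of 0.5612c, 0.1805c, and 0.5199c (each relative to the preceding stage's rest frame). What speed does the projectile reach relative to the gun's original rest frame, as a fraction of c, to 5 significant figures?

u ≈ 0.88389c

Compose boost 2: (0.1805 + 0.5612)/(1 + 0.1805×0.5612) = 0.74170/1.101297 = 0.6734789
Compose boost 3: (0.5199 + 0.6734789)/(1 + 0.5199×0.6734789) = 1.193379/1.350142 = 0.88389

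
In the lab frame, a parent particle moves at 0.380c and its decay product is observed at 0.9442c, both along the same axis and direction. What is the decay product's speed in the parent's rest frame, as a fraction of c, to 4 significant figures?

u' ≈ 0.8799c

Inverse velocity addition: u' = (u − v)/(1 − uv/c²)
= (0.9442 − 0.380)/(1 − 0.9442×0.380) = 0.5642/0.641204 = 0.8799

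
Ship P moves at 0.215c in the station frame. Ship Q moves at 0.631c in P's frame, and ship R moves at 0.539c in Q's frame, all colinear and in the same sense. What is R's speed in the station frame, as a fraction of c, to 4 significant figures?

u ≈ 0.9161c

Compose boost 2: (0.631 + 0.215)/(1 + 0.631×0.215) = 0.8460/1.13566 = 0.744938
Compose boost 3: (0.539 + 0.744938)/(1 + 0.539×0.744938) = 1.28394/1.40152 = 0.9161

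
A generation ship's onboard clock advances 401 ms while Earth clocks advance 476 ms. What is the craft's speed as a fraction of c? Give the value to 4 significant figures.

γ = Δt/τ₀ = 476/401 = 1.18703
β = √(1 − 1/γ²) = √(1 − 1/1.18703²) = 0.5388

β ≈ 0.5388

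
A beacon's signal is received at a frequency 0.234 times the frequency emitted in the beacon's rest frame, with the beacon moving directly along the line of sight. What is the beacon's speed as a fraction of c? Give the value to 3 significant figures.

β ≈ 0.896

f_obs/f_src = √((1−β)/(1+β)) = 0.234  ⇒  (1−β)/(1+β) = 0.054756
β = |1 − D²|/(1 + D²) = |1 − 0.054756|/(1 + 0.054756) = 0.896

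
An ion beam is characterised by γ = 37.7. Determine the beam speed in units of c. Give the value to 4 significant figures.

β = √(1 − 1/γ²) = √(1 − 1/37.7²) = √(0.999296) = 0.9996

β ≈ 0.9996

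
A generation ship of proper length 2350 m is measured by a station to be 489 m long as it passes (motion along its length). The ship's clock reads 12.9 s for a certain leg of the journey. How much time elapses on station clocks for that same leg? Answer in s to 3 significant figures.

Δt ≈ 62.0 s

Length contraction ⇒ γ = L₀/L = 2350/489 = 4.8057
Time dilation: Δt = γτ₀ = 4.8057 × 12.9 s = 62.0 s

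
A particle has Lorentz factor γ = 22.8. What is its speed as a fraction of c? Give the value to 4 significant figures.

β = √(1 − 1/γ²) = √(1 − 1/22.8²) = √(0.998076) = 0.9990

β ≈ 0.9990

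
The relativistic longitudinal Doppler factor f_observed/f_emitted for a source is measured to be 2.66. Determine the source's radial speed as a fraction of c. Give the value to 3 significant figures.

β ≈ 0.752

f_obs/f_src = √((1+β)/(1−β)) = 2.66  ⇒  (1+β)/(1−β) = 7.0756
β = |1 − D²|/(1 + D²) = |1 − 7.0756|/(1 + 7.0756) = 0.752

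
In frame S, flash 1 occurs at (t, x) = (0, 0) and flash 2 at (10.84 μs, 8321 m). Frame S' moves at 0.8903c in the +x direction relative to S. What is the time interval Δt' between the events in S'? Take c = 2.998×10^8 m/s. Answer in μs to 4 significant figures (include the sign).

Δt' ≈ -30.46 μs

γ = 1/√(1 − 0.8903²) = 2.19599
Δt' = γ(Δt − vΔx/c²) = 2.19599 × (10.84 μs − 0.8903×8321 m / (2.998×10^8 m/s))
= 2.19599 × (-13.8704 μs) = -30.46 μs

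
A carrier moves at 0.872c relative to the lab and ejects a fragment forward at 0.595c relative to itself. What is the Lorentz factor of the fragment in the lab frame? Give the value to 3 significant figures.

u_lab = (0.595 + 0.872)/(1 + 0.595×0.872) = 1.467/1.51884 = 0.965869
γ = 1/√(1 − 0.965869²) = 3.86

γ ≈ 3.86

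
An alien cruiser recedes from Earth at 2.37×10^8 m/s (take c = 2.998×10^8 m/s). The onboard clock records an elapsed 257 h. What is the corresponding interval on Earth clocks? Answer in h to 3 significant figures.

Δt ≈ 420 h

β = v/c = 2.37×10^8 / 2.998×10^8 = 0.79053
γ = 1/√(1 − 0.79053²) = 1.6328
Time dilation: Δt = γτ₀ = 1.6328 × 257 h = 420 h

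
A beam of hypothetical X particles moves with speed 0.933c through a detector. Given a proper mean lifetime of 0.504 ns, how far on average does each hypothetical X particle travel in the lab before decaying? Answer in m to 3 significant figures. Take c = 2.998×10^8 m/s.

d ≈ 0.392 m

γ = 1/√(1 − 0.933²) = 2.7787
Dilated lifetime: Δt = γτ₀ = 2.7787 × 0.504 ns = 1.4005 ns
d = vΔt = 0.933c × 1.4005 ns = 2.7971×10^8 m/s × 1.4005×10^-9 s = 0.392 m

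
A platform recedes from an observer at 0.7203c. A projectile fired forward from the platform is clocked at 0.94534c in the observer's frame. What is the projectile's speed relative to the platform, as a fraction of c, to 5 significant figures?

Inverse velocity addition: u' = (u − v)/(1 − uv/c²)
= (0.94534 − 0.7203)/(1 − 0.94534×0.7203) = 0.22504/0.3190716 = 0.70530

u' ≈ 0.70530c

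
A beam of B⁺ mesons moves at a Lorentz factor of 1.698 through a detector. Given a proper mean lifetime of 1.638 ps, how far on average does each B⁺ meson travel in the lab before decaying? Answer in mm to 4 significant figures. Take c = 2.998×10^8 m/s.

β = √(1 − 1/γ²) = √(1 − 1/1.698²) = 0.808185
Dilated lifetime: Δt = γτ₀ = 1.698 × 1.638 ps = 2.78132 ps
d = vΔt = 0.808185c × 2.78132 ps = 2.42294×10^8 m/s × 2.78132×10^-12 s = 0.6739 mm

d ≈ 0.6739 mm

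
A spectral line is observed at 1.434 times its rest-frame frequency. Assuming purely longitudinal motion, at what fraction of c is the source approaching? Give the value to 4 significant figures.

β ≈ 0.3456

f_obs/f_src = √((1+β)/(1−β)) = 1.434  ⇒  (1+β)/(1−β) = 2.05636
β = |1 − D²|/(1 + D²) = |1 − 2.05636|/(1 + 2.05636) = 0.3456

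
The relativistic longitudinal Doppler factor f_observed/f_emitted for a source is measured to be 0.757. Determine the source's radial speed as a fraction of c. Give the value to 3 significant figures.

β ≈ 0.271

f_obs/f_src = √((1−β)/(1+β)) = 0.757  ⇒  (1−β)/(1+β) = 0.57305
β = |1 − D²|/(1 + D²) = |1 − 0.57305|/(1 + 0.57305) = 0.271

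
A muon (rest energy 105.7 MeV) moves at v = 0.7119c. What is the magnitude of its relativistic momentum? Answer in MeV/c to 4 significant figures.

p ≈ 107.1 MeV/c

γ = 1/√(1 − 0.7119²) = 1.42393
p = γβm₀c = 1.42393 × 0.7119 × 105.7 MeV/c = 107.1 MeV/c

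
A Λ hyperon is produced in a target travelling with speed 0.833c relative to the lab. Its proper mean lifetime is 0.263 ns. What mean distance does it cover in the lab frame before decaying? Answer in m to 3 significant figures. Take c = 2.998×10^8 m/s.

d ≈ 0.119 m

γ = 1/√(1 − 0.833²) = 1.8074
Dilated lifetime: Δt = γτ₀ = 1.8074 × 0.263 ns = 0.47535 ns
d = vΔt = 0.833c × 0.47535 ns = 2.4973×10^8 m/s × 4.7535×10^-10 s = 0.119 m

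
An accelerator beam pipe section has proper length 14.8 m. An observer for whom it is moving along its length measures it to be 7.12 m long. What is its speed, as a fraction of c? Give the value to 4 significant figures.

γ = L₀/L = 14.8/7.12 = 2.07865
β = √(1 − 1/γ²) = 0.8767

β ≈ 0.8767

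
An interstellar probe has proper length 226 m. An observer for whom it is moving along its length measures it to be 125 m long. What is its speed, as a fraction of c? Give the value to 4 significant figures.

β ≈ 0.8331

γ = L₀/L = 226/125 = 1.80800
β = √(1 − 1/γ²) = 0.8331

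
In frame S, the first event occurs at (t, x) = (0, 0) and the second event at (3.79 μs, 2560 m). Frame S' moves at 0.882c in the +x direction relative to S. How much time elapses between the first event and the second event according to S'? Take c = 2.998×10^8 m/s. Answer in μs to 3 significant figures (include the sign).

γ = 1/√(1 − 0.882²) = 2.1220
Δt' = γ(Δt − vΔx/c²) = 2.1220 × (3.79 μs − 0.882×2560 m / (2.998×10^8 m/s))
= 2.1220 × (-3.7414 μs) = -7.94 μs

Δt' ≈ -7.94 μs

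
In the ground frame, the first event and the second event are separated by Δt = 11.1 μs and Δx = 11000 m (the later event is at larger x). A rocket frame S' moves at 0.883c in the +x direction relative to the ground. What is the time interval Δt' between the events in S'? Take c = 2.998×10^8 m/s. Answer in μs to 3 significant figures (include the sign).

γ = 1/√(1 − 0.883²) = 2.1305
Δt' = γ(Δt − vΔx/c²) = 2.1305 × (11.1 μs − 0.883×11000 m / (2.998×10^8 m/s))
= 2.1305 × (-21.298 μs) = -45.4 μs

Δt' ≈ -45.4 μs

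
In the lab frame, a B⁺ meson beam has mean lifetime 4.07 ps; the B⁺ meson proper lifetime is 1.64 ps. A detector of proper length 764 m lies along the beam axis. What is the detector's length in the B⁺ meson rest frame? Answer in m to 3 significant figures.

L ≈ 308 m

Time dilation ⇒ γ = Δt/τ₀ = 4.07/1.64 = 2.4817
Length contraction: L = L₀/γ = 764/2.4817 = 308 m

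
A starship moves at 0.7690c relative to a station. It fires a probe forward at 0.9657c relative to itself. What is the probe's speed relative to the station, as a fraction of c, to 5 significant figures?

u ≈ 0.99545c

Relativistic velocity addition: u = (u' + v)/(1 + u'v/c²)
= (0.9657 + 0.7690)/(1 + 0.9657×0.7690) = 1.7347/1.742623 = 0.99545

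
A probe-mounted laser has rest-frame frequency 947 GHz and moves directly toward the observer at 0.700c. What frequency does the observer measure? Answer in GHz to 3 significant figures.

Relativistic Doppler: f_obs = f_src √((1+β)/(1−β))
= 947 × √(1.7000/0.30000) = 947 × 2.3805 = 2250 GHz

f_obs ≈ 2250 GHz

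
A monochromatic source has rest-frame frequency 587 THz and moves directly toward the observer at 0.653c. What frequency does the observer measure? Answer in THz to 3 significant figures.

f_obs ≈ 1280 THz

Relativistic Doppler: f_obs = f_src √((1+β)/(1−β))
= 587 × √(1.6530/0.34700) = 587 × 2.1826 = 1280 THz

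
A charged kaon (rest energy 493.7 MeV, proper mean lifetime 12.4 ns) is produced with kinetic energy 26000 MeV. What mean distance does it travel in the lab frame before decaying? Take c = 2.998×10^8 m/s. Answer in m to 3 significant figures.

γ = 1 + K/(m₀c²) = 1 + 26000/493.7 = 53.664
β = √(1 − 1/γ²) = 0.99983
Dilated lifetime: γτ₀ = 53.664 × 12.4 ns = 665.43 ns
d = βc·γτ₀ = 0.99983 × (2.998×10^8 m/s) × 6.6543×10^-7 s = 199 m

d ≈ 199 m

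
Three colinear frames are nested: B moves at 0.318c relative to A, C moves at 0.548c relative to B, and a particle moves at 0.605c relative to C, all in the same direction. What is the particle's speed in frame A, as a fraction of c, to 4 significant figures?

u ≈ 0.9283c

Compose boost 2: (0.548 + 0.318)/(1 + 0.548×0.318) = 0.8660/1.17426 = 0.737483
Compose boost 3: (0.605 + 0.737483)/(1 + 0.605×0.737483) = 1.34248/1.44618 = 0.9283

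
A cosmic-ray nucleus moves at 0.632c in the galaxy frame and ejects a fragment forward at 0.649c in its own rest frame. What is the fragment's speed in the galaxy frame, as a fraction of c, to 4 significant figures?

Compose boost 2: (0.649 + 0.632)/(1 + 0.649×0.632) = 1.281/1.41017 = 0.9084

u ≈ 0.9084c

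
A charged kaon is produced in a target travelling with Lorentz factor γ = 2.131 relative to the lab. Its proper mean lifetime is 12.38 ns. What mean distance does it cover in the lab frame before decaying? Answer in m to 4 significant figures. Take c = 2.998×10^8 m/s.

β = √(1 − 1/γ²) = √(1 − 1/2.131²) = 0.883058
Dilated lifetime: Δt = γτ₀ = 2.131 × 12.38 ns = 26.3818 ns
d = vΔt = 0.883058c × 26.3818 ns = 2.64741×10^8 m/s × 2.63818×10^-8 s = 6.984 m

d ≈ 6.984 m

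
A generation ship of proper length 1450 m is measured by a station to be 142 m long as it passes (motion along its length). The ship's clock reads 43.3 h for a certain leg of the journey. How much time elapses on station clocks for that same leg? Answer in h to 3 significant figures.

Δt ≈ 442 h

Length contraction ⇒ γ = L₀/L = 1450/142 = 10.211
Time dilation: Δt = γτ₀ = 10.211 × 43.3 h = 442 h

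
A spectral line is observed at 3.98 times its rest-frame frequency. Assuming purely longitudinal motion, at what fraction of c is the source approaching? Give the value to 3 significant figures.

f_obs/f_src = √((1+β)/(1−β)) = 3.98  ⇒  (1+β)/(1−β) = 15.840
β = |1 − D²|/(1 + D²) = |1 − 15.840|/(1 + 15.840) = 0.881

β ≈ 0.881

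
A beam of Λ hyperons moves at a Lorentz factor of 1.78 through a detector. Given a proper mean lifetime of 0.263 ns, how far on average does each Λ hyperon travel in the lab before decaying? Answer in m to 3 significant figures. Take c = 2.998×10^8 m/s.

β = √(1 − 1/γ²) = √(1 − 1/1.78²) = 0.82727
Dilated lifetime: Δt = γτ₀ = 1.78 × 0.263 ns = 0.46814 ns
d = vΔt = 0.82727c × 0.46814 ns = 2.4802×10^8 m/s × 4.6814×10^-10 s = 0.116 m

d ≈ 0.116 m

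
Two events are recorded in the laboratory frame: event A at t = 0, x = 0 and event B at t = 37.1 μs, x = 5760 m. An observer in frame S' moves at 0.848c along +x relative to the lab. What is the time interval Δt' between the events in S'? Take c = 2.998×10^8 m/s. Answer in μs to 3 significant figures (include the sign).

Δt' ≈ 39.3 μs

γ = 1/√(1 − 0.848²) = 1.8868
Δt' = γ(Δt − vΔx/c²) = 1.8868 × (37.1 μs − 0.848×5760 m / (2.998×10^8 m/s))
= 1.8868 × (20.808 μs) = 39.3 μs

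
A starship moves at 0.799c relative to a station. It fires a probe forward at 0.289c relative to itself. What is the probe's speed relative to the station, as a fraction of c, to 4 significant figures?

Relativistic velocity addition: u = (u' + v)/(1 + u'v/c²)
= (0.289 + 0.799)/(1 + 0.289×0.799) = 1.088/1.23091 = 0.8839

u ≈ 0.8839c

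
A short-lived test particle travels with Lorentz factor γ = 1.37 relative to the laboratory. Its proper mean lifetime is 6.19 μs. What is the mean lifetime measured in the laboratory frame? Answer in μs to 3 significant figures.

Δt ≈ 8.48 μs

γ = 1.37 (given)
Time dilation: Δt = γτ₀ = 1.37 × 6.19 μs = 8.48 μs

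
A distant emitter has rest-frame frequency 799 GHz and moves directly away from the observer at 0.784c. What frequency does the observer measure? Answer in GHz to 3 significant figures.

Relativistic Doppler: f_obs = f_src √((1−β)/(1+β))
= 799 × √(0.21600/1.7840) = 799 × 0.34796 = 278 GHz

f_obs ≈ 278 GHz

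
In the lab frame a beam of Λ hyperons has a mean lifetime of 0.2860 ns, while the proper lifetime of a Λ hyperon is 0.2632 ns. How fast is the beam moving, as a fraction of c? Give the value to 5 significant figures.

γ = Δt/τ₀ = 0.2860/0.2632 = 1.086626
β = √(1 − 1/γ²) = √(1 − 1/1.086626²) = 0.39126

β ≈ 0.39126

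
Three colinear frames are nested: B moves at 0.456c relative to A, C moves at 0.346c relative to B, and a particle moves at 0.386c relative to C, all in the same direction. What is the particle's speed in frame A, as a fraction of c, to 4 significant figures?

u ≈ 0.8511c

Compose boost 2: (0.346 + 0.456)/(1 + 0.346×0.456) = 0.8020/1.15778 = 0.692707
Compose boost 3: (0.386 + 0.692707)/(1 + 0.386×0.692707) = 1.07871/1.26739 = 0.8511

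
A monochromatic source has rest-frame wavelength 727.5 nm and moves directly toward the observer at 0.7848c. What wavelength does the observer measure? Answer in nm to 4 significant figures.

λ_obs ≈ 252.6 nm

Relativistic Doppler: λ_obs = λ_src √((1−β)/(1+β))
= 727.5 × √(0.215200/1.78480) = 727.5 × 0.347237 = 252.6 nm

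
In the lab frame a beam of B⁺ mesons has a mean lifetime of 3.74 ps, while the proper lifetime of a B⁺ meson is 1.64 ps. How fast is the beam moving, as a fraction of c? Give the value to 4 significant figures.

γ = Δt/τ₀ = 3.74/1.64 = 2.28049
β = √(1 − 1/γ²) = √(1 − 1/2.28049²) = 0.8987

β ≈ 0.8987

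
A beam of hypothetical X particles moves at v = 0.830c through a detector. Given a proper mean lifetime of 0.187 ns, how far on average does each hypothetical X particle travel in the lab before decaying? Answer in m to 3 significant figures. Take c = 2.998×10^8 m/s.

γ = 1/√(1 − 0.830²) = 1.7929
Dilated lifetime: Δt = γτ₀ = 1.7929 × 0.187 ns = 0.33527 ns
d = vΔt = 0.830c × 0.33527 ns = 2.4883×10^8 m/s × 3.3527×10^-10 s = 0.0834 m

d ≈ 0.0834 m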